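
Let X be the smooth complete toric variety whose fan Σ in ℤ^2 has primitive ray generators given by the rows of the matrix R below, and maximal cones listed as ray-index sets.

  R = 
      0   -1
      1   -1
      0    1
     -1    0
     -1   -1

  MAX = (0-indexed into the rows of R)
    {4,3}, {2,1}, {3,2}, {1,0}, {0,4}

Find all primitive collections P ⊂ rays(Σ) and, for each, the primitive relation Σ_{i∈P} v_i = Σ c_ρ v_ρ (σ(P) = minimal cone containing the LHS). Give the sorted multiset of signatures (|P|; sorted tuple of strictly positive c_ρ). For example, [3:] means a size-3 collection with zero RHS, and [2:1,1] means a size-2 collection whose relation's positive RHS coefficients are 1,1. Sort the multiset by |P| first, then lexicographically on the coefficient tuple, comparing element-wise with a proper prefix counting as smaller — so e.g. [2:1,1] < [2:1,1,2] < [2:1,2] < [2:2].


Minimal non-faces — 5 found among 5 rays, 5 max cones:

  {0,2}:  v_{0} + v_{2} = 0 — sig = [2:]
  {0,3}:  v_{0} + v_{3} = v_{4} — sig = [2:1]
  {1,3}:  v_{1} + v_{3} = v_{0} — sig = [2:1]
  {2,4}:  v_{2} + v_{4} = v_{3} — sig = [2:1]
  {1,4}:  v_{1} + v_{4} = 2·v_{0} — sig = [2:2]

so the primitive-relation signature multiset is
[[2:], [2:1], [2:1], [2:1], [2:2]]


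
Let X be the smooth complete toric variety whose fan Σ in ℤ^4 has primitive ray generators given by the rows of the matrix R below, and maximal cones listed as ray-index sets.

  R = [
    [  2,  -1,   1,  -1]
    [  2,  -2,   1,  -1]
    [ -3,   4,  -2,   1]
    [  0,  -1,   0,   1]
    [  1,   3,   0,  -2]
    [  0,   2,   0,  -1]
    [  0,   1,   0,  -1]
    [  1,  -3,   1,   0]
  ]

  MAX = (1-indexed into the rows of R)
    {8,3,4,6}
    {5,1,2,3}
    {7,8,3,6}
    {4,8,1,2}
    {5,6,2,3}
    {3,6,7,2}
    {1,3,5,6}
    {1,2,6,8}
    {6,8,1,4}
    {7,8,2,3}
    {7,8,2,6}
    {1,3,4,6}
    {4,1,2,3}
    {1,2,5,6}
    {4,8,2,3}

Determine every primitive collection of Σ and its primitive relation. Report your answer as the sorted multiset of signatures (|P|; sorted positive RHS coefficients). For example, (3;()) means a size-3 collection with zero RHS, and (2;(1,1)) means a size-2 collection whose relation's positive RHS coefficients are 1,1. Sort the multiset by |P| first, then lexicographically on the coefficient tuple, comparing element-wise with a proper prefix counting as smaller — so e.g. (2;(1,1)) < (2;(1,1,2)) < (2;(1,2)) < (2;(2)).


9 collections generate NE(X_Σ); each relation:

  {4,7}:  v_{4} + v_{7} = 0 ; sig = (2;())
  {1,7}:  v_{1} + v_{7} = v_{2} + v_{6} ; sig = (2;(1,1))
  {5,8}:  v_{5} + v_{8} = v_{2} + v_{6} ; sig = (2;(1,1))
  {4,5}:  v_{4} + v_{5} = 2·v_{1} + v_{3} ; sig = (2;(1,2))
  {5,7}:  v_{5} + v_{7} = 2·v_{2} + v_{3} + 2·v_{6} ; sig = (2;(1,2,2))
  {1,3,8}:  v_{1} + v_{3} + v_{8} = 0 ; sig = (3;())
  {2,4,6}:  v_{2} + v_{4} + v_{6} = v_{1} ; sig = (3;(1))
  {1,2,3,6}:  v_{1} + v_{2} + v_{3} + v_{6} = v_{5} ; sig = (4;(1))
  {2,3,6,8}:  v_{2} + v_{3} + v_{6} + v_{8} = v_{7} ; sig = (4;(1))

Sorted signature multiset PRS(X):
    (2;())
    (2;(1,1))
    (2;(1,1))
    (2;(1,2))
    (2;(1,2,2))
    (3;())
    (3;(1))
    (4;(1))
    (4;(1))


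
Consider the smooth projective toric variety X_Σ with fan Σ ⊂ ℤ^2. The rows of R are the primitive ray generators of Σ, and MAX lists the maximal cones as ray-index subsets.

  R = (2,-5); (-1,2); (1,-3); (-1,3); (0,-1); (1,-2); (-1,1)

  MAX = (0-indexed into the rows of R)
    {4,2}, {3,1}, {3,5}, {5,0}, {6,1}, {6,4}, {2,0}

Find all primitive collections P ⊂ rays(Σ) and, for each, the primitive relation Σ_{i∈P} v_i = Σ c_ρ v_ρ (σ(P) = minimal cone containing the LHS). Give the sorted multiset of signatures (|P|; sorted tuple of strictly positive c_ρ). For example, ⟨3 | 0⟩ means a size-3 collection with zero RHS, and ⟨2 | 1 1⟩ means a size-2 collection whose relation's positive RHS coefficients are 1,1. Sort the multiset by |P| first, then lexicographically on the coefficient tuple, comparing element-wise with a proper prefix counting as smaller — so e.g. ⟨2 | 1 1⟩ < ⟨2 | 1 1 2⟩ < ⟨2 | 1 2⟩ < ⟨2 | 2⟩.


Δ(Σ) — 7 vertices, 14 min non-faces:

  {1,5}:  v_{1} + v_{5} = 0  ⇒ sig = ⟨2 | 0⟩
  {2,3}:  v_{2} + v_{3} = 0  ⇒ sig = ⟨2 | 0⟩
  {0,1}:  v_{0} + v_{1} = v_{2}  ⇒ sig = ⟨2 | 1⟩
  {0,3}:  v_{0} + v_{3} = v_{5}  ⇒ sig = ⟨2 | 1⟩
  {1,2}:  v_{1} + v_{2} = v_{4}  ⇒ sig = ⟨2 | 1⟩
  {1,4}:  v_{1} + v_{4} = v_{6}  ⇒ sig = ⟨2 | 1⟩
  {2,5}:  v_{2} + v_{5} = v_{0}  ⇒ sig = ⟨2 | 1⟩
  {3,4}:  v_{3} + v_{4} = v_{1}  ⇒ sig = ⟨2 | 1⟩
  {4,5}:  v_{4} + v_{5} = v_{2}  ⇒ sig = ⟨2 | 1⟩
  {5,6}:  v_{5} + v_{6} = v_{4}  ⇒ sig = ⟨2 | 1⟩
  {0,6}:  v_{0} + v_{6} = v_{2} + v_{4}  ⇒ sig = ⟨2 | 1 1⟩
  {0,4}:  v_{0} + v_{4} = 2·v_{2}  ⇒ sig = ⟨2 | 2⟩
  {2,6}:  v_{2} + v_{6} = 2·v_{4}  ⇒ sig = ⟨2 | 2⟩
  {3,6}:  v_{3} + v_{6} = 2·v_{1}  ⇒ sig = ⟨2 | 2⟩

Signatures (|P|; sorted positive RHS coefficients), sorted:
{ ⟨2 | 0⟩ ×2,  ⟨2 | 1⟩ ×8,  ⟨2 | 1 1⟩,  ⟨2 | 2⟩ ×3 }


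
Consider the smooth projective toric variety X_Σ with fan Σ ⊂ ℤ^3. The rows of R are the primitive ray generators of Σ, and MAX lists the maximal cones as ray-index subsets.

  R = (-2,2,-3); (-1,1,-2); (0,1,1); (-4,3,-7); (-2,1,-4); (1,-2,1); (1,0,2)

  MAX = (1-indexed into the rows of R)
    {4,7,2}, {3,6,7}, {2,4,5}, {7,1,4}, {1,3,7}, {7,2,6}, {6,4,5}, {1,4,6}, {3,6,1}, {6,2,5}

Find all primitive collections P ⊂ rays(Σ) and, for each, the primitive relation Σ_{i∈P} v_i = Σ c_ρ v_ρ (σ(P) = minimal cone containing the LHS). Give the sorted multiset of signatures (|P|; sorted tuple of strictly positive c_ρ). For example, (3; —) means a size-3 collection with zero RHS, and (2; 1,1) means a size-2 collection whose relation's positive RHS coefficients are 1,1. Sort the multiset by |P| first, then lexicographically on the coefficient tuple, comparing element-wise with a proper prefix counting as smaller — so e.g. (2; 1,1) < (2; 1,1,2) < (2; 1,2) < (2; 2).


Minimal non-faces — 9 found among 7 rays, 10 max cones:

  {1,5}:  v_{1} + v_{5} = v_{4}  so sig = (2; 1)
  {3,5}:  v_{3} + v_{5} = v_{1}  so sig = (2; 1)
  {5,7}:  v_{5} + v_{7} = v_{2}  so sig = (2; 1)
  {1,2}:  v_{1} + v_{2} = v_{4} + v_{7}  so sig = (2; 1,1)
  {2,3}:  v_{2} + v_{3} = v_{1} + v_{7}  so sig = (2; 1,1)
  {3,4}:  v_{3} + v_{4} = 2·v_{1}  so sig = (2; 2)
  {1,6,7}:  v_{1} + v_{6} + v_{7} = 0  so sig = (3; —)
  {4,6,7}:  v_{4} + v_{6} + v_{7} = v_{5}  so sig = (3; 1)
  {2,4,6}:  v_{2} + v_{4} + v_{6} = 2·v_{5}  so sig = (3; 2)

Hence PRS(X_Σ) =
{ (2; 1) ×3,  (2; 1,1) ×2,  (2; 2),  (3; —),  (3; 1),  (3; 2) }


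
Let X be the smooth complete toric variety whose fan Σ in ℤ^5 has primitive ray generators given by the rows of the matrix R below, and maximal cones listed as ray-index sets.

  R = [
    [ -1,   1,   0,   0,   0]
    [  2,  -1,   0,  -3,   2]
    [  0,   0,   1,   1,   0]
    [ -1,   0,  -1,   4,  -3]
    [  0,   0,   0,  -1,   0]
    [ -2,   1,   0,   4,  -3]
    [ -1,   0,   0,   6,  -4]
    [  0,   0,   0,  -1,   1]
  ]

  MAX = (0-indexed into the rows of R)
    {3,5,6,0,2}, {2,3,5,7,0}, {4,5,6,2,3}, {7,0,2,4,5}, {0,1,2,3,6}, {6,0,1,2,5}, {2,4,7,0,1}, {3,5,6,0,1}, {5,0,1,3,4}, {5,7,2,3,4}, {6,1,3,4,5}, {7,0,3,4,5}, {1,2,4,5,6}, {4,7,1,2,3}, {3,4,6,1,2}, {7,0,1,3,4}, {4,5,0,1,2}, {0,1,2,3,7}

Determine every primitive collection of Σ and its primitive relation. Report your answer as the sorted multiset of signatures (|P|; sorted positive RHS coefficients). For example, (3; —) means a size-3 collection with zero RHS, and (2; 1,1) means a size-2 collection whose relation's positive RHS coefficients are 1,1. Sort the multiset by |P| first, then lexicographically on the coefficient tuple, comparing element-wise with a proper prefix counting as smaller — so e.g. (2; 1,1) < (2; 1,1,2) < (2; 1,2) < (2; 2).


Σ has 5 primitive collections:

  P={6,7}:  v_{6} + v_{7} = v_{2} + v_{3}  so sig = (2; 1,1)
  P={1,5,7}:  v_{1} + v_{5} + v_{7} = 0  so sig = (3; —)
  P={0,4,6}:  v_{0} + v_{4} + v_{6} = v_{1} + 2·v_{5}  so sig = (3; 1,2)
  P={0,2,3,4}:  v_{0} + v_{2} + v_{3} + v_{4} = v_{5}  so sig = (4; 1)
  P={1,2,3,5}:  v_{1} + v_{2} + v_{3} + v_{5} = v_{6}  so sig = (4; 1)

Sorted signature multiset PRS(X):
    (2; 1,1)
    (3; —)
    (3; 1,2)
    (4; 1)
    (4; 1)


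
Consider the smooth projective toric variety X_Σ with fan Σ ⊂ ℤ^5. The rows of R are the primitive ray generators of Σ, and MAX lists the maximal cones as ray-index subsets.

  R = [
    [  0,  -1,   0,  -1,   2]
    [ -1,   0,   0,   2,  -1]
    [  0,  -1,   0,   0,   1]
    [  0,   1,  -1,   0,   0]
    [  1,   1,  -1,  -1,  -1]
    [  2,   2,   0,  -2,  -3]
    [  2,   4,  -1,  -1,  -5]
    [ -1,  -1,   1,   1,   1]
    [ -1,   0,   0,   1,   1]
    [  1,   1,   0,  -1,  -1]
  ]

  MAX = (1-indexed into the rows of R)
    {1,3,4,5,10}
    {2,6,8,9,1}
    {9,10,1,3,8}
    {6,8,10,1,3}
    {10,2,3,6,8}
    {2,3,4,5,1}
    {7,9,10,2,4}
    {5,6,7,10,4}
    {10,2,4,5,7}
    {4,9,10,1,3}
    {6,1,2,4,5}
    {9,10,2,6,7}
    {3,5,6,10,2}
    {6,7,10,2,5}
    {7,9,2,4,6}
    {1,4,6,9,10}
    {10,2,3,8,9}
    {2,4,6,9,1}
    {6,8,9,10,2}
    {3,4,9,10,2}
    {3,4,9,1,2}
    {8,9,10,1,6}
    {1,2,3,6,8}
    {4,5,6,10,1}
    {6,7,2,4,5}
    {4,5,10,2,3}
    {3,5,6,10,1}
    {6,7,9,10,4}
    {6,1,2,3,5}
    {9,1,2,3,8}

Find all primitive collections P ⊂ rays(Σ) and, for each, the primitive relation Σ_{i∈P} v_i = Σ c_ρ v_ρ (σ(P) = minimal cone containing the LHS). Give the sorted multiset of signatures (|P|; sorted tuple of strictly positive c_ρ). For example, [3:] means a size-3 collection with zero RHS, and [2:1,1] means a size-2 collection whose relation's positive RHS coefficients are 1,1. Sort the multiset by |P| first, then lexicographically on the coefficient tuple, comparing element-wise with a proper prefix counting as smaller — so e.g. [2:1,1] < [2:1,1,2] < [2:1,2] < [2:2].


10 collections generate NE(X_Σ); each relation:

  P={5,8}:  v_{5} + v_{8} = 0 — sig = [2:]
  P={4,8}:  v_{4} + v_{8} = v_{9} — sig = [2:1]
  P={5,9}:  v_{5} + v_{9} = v_{4} — sig = [2:1]
  P={1,7}:  v_{1} + v_{7} = v_{4} + v_{6} — sig = [2:1,1]
  P={7,8}:  v_{7} + v_{8} = v_{2} + v_{6} + v_{9} + v_{10} — sig = [2:1,1,1,1]
  P={3,7}:  v_{3} + v_{7} = v_{2} + v_{5} + 2·v_{10} — sig = [2:1,1,2]
  P={1,2,10}:  v_{1} + v_{2} + v_{10} = 0 — sig = [3:]
  P={3,6,9}:  v_{3} + v_{6} + v_{9} = v_{10} — sig = [3:1]
  P={3,4,6}:  v_{3} + v_{4} + v_{6} = v_{5} + v_{10} — sig = [3:1,1]
  P={2,4,6,10}:  v_{2} + v_{4} + v_{6} + v_{10} = v_{7} — sig = [4:1]

Sorted signature multiset PRS(X):
{ [2:],  [2:1] ×2,  [2:1,1],  [2:1,1,1,1],  [2:1,1,2],  [3:],  [3:1],  [3:1,1],  [4:1] }


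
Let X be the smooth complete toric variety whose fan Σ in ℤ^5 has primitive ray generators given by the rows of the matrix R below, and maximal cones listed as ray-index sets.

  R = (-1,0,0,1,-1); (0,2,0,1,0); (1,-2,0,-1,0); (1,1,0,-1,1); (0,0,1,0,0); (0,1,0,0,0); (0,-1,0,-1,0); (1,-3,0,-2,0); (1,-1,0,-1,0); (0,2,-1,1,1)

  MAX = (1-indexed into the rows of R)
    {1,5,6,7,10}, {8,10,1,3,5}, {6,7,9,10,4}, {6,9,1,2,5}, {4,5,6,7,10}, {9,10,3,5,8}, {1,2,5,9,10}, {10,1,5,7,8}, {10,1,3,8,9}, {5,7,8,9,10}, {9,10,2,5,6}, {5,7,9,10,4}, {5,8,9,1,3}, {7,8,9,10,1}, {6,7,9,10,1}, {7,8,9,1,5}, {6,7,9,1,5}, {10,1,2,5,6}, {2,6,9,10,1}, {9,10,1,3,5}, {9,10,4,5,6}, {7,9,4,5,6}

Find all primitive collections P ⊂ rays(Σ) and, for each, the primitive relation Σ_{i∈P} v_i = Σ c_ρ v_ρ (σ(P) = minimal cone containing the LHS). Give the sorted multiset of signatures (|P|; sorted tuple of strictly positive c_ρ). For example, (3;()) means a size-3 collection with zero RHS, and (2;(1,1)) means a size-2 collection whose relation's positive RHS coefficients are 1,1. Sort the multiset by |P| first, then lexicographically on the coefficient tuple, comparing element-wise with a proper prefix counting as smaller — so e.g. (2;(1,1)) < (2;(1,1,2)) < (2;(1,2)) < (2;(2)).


14 minimal non-faces of Δ(Σ) (on 10 rays):

  {1,4}:  v_{1} + v_{4} = v_{6}  →  sig = (2;(1))
  {2,7}:  v_{2} + v_{7} = v_{6}  →  sig = (2;(1))
  {2,8}:  v_{2} + v_{8} = v_{9}  →  sig = (2;(1))
  {3,6}:  v_{3} + v_{6} = v_{9}  →  sig = (2;(1))
  {3,7}:  v_{3} + v_{7} = v_{8}  →  sig = (2;(1))
  {6,8}:  v_{6} + v_{8} = v_{7} + v_{9}  →  sig = (2;(1,1))
  {2,3}:  v_{2} + v_{3} = v_{1} + v_{5} + 2·v_{9} + v_{10}  →  sig = (2;(1,1,1,2))
  {2,4}:  v_{2} + v_{4} = v_{5} + 2·v_{6} + v_{9} + v_{10}  →  sig = (2;(1,1,1,2))
  {3,4}:  v_{3} + v_{4} = v_{5} + v_{7} + 2·v_{9} + v_{10}  →  sig = (2;(1,1,1,2))
  {4,8}:  v_{4} + v_{8} = v_{5} + 2·v_{7} + 2·v_{9} + v_{10}  →  sig = (2;(1,1,2,2))
  {1,5,7,9,10}:  v_{1} + v_{5} + v_{7} + v_{9} + v_{10} = 0  →  sig = (5;())
  {1,5,6,9,10}:  v_{1} + v_{5} + v_{6} + v_{9} + v_{10} = v_{2}  →  sig = (5;(1))
  {1,5,8,9,10}:  v_{1} + v_{5} + v_{8} + v_{9} + v_{10} = v_{3}  →  sig = (5;(1))
  {5,6,7,9,10}:  v_{5} + v_{6} + v_{7} + v_{9} + v_{10} = v_{4}  →  sig = (5;(1))

Sorted signature multiset PRS(X):
{ (2;(1)) ×5,  (2;(1,1)),  (2;(1,1,1,2)) ×3,  (2;(1,1,2,2)),  (5;()),  (5;(1)) ×3 }


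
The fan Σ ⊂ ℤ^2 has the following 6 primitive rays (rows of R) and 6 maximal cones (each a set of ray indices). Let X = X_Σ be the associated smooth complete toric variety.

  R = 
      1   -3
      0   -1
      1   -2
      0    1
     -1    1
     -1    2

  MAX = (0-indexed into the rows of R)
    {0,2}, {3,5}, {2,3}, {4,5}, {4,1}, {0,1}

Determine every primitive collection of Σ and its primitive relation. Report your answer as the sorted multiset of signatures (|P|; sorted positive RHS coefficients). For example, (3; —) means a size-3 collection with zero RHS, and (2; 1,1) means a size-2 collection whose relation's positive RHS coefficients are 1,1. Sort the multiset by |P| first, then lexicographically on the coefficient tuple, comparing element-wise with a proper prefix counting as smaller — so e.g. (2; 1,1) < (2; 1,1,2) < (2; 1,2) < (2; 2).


Primitive collections (9):

  • {1,3}:  v_{1} + v_{3} = 0 ; sig = (2; —)
  • {2,5}:  v_{2} + v_{5} = 0 ; sig = (2; —)
  • {0,3}:  v_{0} + v_{3} = v_{2} ; sig = (2; 1)
  • {0,5}:  v_{0} + v_{5} = v_{1} ; sig = (2; 1)
  • {1,2}:  v_{1} + v_{2} = v_{0} ; sig = (2; 1)
  • {1,5}:  v_{1} + v_{5} = v_{4} ; sig = (2; 1)
  • {2,4}:  v_{2} + v_{4} = v_{1} ; sig = (2; 1)
  • {3,4}:  v_{3} + v_{4} = v_{5} ; sig = (2; 1)
  • {0,4}:  v_{0} + v_{4} = 2·v_{1} ; sig = (2; 2)

Sorted signature multiset PRS(X):
[(2; —), (2; —), (2; 1), (2; 1), (2; 1), (2; 1), (2; 1), (2; 1), (2; 2)]


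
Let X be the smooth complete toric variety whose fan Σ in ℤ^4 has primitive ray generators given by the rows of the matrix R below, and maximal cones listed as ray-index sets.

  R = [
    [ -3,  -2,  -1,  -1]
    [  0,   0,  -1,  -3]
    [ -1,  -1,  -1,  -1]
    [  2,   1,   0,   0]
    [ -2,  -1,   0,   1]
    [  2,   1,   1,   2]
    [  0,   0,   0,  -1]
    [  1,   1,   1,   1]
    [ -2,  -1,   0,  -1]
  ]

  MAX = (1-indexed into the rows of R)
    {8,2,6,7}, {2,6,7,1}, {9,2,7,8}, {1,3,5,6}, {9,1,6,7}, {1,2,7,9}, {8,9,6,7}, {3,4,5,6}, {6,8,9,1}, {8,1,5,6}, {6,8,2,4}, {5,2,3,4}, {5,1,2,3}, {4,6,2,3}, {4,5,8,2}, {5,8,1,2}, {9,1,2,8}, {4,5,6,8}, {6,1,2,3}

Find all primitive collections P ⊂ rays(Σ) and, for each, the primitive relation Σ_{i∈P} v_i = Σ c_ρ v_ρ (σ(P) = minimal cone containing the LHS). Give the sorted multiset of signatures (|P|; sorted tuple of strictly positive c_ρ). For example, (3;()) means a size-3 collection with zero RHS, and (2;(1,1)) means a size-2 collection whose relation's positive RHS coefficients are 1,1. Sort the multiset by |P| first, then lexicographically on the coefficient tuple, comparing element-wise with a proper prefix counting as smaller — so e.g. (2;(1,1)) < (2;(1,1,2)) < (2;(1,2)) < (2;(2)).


12 collections generate NE(X_Σ); each relation:

  P={3,8}:  v_{3} + v_{8} = 0  so sig = (2;())
  P={1,4}:  v_{1} + v_{4} = v_{3}  so sig = (2;(1))
  P={4,9}:  v_{4} + v_{9} = v_{7}  so sig = (2;(1))
  P={3,9}:  v_{3} + v_{9} = v_{1} + v_{7}  so sig = (2;(1,1))
  P={4,7}:  v_{4} + v_{7} = v_{2} + v_{6}  so sig = (2;(1,1))
  P={5,7}:  v_{5} + v_{7} = v_{1} + v_{8}  so sig = (2;(1,1))
  P={3,7}:  v_{3} + v_{7} = v_{1} + v_{2} + v_{6}  so sig = (2;(1,1,1))
  P={5,9}:  v_{5} + v_{9} = 2·v_{1} + 2·v_{8}  so sig = (2;(2,2))
  P={2,5,6}:  v_{2} + v_{5} + v_{6} = 0  so sig = (3;())
  P={1,7,8}:  v_{1} + v_{7} + v_{8} = v_{9}  so sig = (3;(1))
  P={2,6,9}:  v_{2} + v_{6} + v_{9} = 2·v_{7}  so sig = (3;(2))
  P={1,2,6,8}:  v_{1} + v_{2} + v_{6} + v_{8} = v_{7}  so sig = (4;(1))

Signatures (|P|; sorted positive RHS coefficients), sorted:
    (2;())
    (2;(1))
    (2;(1))
    (2;(1,1))
    (2;(1,1))
    (2;(1,1))
    (2;(1,1,1))
    (2;(2,2))
    (3;())
    (3;(1))
    (3;(2))
    (4;(1))


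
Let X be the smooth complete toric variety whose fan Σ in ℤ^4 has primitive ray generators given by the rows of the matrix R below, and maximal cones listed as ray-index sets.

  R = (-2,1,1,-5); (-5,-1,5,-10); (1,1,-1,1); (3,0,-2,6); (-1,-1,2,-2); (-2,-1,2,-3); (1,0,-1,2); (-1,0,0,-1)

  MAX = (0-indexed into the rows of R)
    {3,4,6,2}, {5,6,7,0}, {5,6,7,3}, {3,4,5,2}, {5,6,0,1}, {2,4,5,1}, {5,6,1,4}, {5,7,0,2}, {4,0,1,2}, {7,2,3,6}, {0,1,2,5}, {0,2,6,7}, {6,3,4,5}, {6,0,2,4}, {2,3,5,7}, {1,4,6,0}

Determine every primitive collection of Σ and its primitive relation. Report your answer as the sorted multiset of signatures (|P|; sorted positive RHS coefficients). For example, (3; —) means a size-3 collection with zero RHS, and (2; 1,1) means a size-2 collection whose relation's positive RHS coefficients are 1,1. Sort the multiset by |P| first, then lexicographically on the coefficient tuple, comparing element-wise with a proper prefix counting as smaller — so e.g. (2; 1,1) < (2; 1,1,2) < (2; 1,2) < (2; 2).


The 7 primitive collections of Σ (r=8, n=4):

  P={0,3}:  v_{0} + v_{3} = v_{2}  ⇒ sig = (2; 1)
  P={4,7}:  v_{4} + v_{7} = v_{5}  ⇒ sig = (2; 1)
  P={1,3}:  v_{1} + v_{3} = v_{2} + v_{4} + v_{5}  ⇒ sig = (2; 1,1,1)
  P={1,7}:  v_{1} + v_{7} = v_{0} + 2·v_{5}  ⇒ sig = (2; 1,2)
  P={2,5,6}:  v_{2} + v_{5} + v_{6} = 0  ⇒ sig = (3; —)
  P={0,4,5}:  v_{0} + v_{4} + v_{5} = v_{1}  ⇒ sig = (3; 1)
  P={1,2,6}:  v_{1} + v_{2} + v_{6} = v_{0} + v_{4}  ⇒ sig = (3; 1,1)

Hence PRS(X_Σ) =
[(2; 1), (2; 1), (2; 1,1,1), (2; 1,2), (3; —), (3; 1), (3; 1,1)]


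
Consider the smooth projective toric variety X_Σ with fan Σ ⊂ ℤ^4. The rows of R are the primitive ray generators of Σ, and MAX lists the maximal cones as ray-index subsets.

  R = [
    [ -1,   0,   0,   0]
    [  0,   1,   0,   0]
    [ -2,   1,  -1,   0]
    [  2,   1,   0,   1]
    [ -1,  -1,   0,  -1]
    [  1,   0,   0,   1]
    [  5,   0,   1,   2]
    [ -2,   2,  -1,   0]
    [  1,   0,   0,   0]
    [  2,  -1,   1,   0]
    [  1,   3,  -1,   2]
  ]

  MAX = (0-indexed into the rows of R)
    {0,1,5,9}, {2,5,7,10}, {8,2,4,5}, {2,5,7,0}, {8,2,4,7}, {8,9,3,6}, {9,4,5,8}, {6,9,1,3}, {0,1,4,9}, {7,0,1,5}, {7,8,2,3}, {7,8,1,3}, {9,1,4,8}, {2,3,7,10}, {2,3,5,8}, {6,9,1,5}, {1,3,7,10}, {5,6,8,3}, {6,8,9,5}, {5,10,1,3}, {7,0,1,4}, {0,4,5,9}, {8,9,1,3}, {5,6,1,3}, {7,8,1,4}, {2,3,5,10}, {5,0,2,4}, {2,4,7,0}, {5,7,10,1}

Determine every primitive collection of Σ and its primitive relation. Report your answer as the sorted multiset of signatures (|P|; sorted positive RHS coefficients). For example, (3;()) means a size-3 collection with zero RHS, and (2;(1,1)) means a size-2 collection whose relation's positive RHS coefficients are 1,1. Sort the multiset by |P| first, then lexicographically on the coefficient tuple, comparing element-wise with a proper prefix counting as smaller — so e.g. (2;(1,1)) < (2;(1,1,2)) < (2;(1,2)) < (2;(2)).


Σ has 22 primitive collections:

  • {0,8}:  v_{0} + v_{8} = 0  ⇒ sig = (2;())
  • {2,9}:  v_{2} + v_{9} = 0  ⇒ sig = (2;())
  • {1,2}:  v_{1} + v_{2} = v_{7}  ⇒ sig = (2;(1))
  • {3,4}:  v_{3} + v_{4} = v_{8}  ⇒ sig = (2;(1))
  • {7,9}:  v_{7} + v_{9} = v_{1}  ⇒ sig = (2;(1))
  • {0,3}:  v_{0} + v_{3} = v_{1} + v_{5}  ⇒ sig = (2;(1,1))
  • {2,6}:  v_{2} + v_{6} = v_{3} + v_{5}  ⇒ sig = (2;(1,1))
  • {4,10}:  v_{4} + v_{10} = v_{2} + v_{3}  ⇒ sig = (2;(1,1))
  • {4,6}:  v_{4} + v_{6} = v_{5} + v_{8} + v_{9}  ⇒ sig = (2;(1,1,1))
  • {6,7}:  v_{6} + v_{7} = v_{1} + v_{3} + v_{5}  ⇒ sig = (2;(1,1,1))
  • {9,10}:  v_{9} + v_{10} = v_{1} + v_{3} + v_{5}  ⇒ sig = (2;(1,1,1))
  • {0,6}:  v_{0} + v_{6} = v_{1} + 2·v_{5} + v_{9}  ⇒ sig = (2;(1,1,2))
  • {0,10}:  v_{0} + v_{10} = v_{1} + 2·v_{5} + v_{7}  ⇒ sig = (2;(1,1,2))
  • {8,10}:  v_{8} + v_{10} = v_{2} + 2·v_{3}  ⇒ sig = (2;(1,2))
  • {6,10}:  v_{6} + v_{10} = v_{1} + 2·v_{3} + 2·v_{5}  ⇒ sig = (2;(1,2,2))
  • {1,4,5}:  v_{1} + v_{4} + v_{5} = 0  ⇒ sig = (3;())
  • {1,5,8}:  v_{1} + v_{5} + v_{8} = v_{3}  ⇒ sig = (3;(1))
  • {3,5,7}:  v_{3} + v_{5} + v_{7} = v_{10}  ⇒ sig = (3;(1))
  • {3,5,9}:  v_{3} + v_{5} + v_{9} = v_{6}  ⇒ sig = (3;(1))
  • {4,5,7}:  v_{4} + v_{5} + v_{7} = v_{2}  ⇒ sig = (3;(1))
  • {5,7,8}:  v_{5} + v_{7} + v_{8} = v_{2} + v_{3}  ⇒ sig = (3;(1,1))
  • {1,6,8}:  v_{1} + v_{6} + v_{8} = 2·v_{3} + v_{9}  ⇒ sig = (3;(1,2))

so the primitive-relation signature multiset is
    (2;())
    (2;())
    (2;(1))
    (2;(1))
    (2;(1))
    (2;(1,1))
    (2;(1,1))
    (2;(1,1))
    (2;(1,1,1))
    (2;(1,1,1))
    (2;(1,1,1))
    (2;(1,1,2))
    (2;(1,1,2))
    (2;(1,2))
    (2;(1,2,2))
    (3;())
    (3;(1))
    (3;(1))
    (3;(1))
    (3;(1))
    (3;(1,1))
    (3;(1,2))


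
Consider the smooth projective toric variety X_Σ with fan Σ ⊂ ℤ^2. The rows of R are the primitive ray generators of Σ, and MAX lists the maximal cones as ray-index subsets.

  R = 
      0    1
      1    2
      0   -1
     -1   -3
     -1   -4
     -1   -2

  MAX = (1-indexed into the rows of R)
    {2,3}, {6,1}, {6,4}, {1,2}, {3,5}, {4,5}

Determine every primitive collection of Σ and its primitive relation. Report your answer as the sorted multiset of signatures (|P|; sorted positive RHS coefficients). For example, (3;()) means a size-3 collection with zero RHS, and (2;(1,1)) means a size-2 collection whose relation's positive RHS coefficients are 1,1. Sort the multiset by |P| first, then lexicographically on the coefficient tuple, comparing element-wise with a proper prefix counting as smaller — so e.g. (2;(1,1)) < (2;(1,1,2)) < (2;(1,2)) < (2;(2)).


Primitive collections (9):

  P={1,3}:  v_{1} + v_{3} = 0  so sig = (2;())
  P={2,6}:  v_{2} + v_{6} = 0  so sig = (2;())
  P={1,4}:  v_{1} + v_{4} = v_{6}  so sig = (2;(1))
  P={1,5}:  v_{1} + v_{5} = v_{4}  so sig = (2;(1))
  P={2,4}:  v_{2} + v_{4} = v_{3}  so sig = (2;(1))
  P={3,4}:  v_{3} + v_{4} = v_{5}  so sig = (2;(1))
  P={3,6}:  v_{3} + v_{6} = v_{4}  so sig = (2;(1))
  P={2,5}:  v_{2} + v_{5} = 2·v_{3}  so sig = (2;(2))
  P={5,6}:  v_{5} + v_{6} = 2·v_{4}  so sig = (2;(2))

Hence PRS(X_Σ) =
{ (2;()) ×2,  (2;(1)) ×5,  (2;(2)) ×2 }


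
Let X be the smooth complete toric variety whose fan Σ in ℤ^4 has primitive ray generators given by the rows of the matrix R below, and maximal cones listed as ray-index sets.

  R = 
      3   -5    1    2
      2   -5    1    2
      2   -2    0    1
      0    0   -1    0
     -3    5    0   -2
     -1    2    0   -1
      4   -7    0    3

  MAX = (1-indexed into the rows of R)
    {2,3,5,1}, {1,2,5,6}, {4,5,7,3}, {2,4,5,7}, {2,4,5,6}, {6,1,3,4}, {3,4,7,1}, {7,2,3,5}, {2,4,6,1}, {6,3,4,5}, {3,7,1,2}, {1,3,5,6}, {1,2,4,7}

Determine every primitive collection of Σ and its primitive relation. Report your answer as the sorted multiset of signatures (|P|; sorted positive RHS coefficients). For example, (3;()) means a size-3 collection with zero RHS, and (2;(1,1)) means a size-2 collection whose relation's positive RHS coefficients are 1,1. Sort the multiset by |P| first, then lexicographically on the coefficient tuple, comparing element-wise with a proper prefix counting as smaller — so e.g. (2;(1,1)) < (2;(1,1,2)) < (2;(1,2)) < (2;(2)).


Δ(Σ) — 7 vertices, 5 min non-faces:

  P = {6,7}:  v_{6} + v_{7} = v_{1} + v_{4}  →  sig = (2;(1,1))
  P = {1,4,5}:  v_{1} + v_{4} + v_{5} = 0  →  sig = (3;())
  P = {2,3,4}:  v_{2} + v_{3} + v_{4} = v_{7}  →  sig = (3;(1))
  P = {2,3,6}:  v_{2} + v_{3} + v_{6} = v_{1}  →  sig = (3;(1))
  P = {1,5,7}:  v_{1} + v_{5} + v_{7} = v_{2} + v_{3}  →  sig = (3;(1,1))

so the primitive-relation signature multiset is
[(2;(1,1)), (3;()), (3;(1)), (3;(1)), (3;(1,1))]


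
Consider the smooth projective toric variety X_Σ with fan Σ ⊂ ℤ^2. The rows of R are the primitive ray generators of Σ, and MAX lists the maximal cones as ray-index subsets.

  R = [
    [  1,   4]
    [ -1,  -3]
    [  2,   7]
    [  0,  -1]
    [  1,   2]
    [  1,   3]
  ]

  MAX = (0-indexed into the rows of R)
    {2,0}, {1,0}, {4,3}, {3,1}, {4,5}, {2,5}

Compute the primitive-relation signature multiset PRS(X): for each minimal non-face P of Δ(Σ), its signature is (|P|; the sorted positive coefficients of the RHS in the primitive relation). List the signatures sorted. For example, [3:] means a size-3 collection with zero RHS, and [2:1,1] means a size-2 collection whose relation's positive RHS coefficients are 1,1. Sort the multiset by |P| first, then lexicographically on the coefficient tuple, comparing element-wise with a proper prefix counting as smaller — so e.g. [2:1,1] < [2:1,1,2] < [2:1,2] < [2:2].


9 minimal non-faces of Δ(Σ) (on 6 rays):

  P={1,5}:  v_{1} + v_{5} = 0  ⇒ sig = [2:]
  P={0,3}:  v_{0} + v_{3} = v_{5}  ⇒ sig = [2:1]
  P={0,5}:  v_{0} + v_{5} = v_{2}  ⇒ sig = [2:1]
  P={1,2}:  v_{1} + v_{2} = v_{0}  ⇒ sig = [2:1]
  P={1,4}:  v_{1} + v_{4} = v_{3}  ⇒ sig = [2:1]
  P={3,5}:  v_{3} + v_{5} = v_{4}  ⇒ sig = [2:1]
  P={0,4}:  v_{0} + v_{4} = 2·v_{5}  ⇒ sig = [2:2]
  P={2,3}:  v_{2} + v_{3} = 2·v_{5}  ⇒ sig = [2:2]
  P={2,4}:  v_{2} + v_{4} = 3·v_{5}  ⇒ sig = [2:3]

Sorted signature multiset PRS(X):
{ [2:],  [2:1] ×5,  [2:2] ×2,  [2:3] }


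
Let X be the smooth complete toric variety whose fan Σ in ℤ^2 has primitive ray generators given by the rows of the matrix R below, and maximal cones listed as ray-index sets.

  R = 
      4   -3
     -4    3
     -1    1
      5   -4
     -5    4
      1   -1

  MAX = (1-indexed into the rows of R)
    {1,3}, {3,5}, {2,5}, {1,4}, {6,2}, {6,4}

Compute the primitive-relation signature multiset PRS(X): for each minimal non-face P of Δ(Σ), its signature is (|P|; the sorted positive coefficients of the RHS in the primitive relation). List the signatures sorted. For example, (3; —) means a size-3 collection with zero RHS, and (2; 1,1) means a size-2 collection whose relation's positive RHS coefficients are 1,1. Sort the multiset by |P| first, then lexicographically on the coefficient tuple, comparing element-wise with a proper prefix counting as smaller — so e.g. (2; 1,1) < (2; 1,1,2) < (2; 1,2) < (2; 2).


|primitive collections| = 9. Relations:

  • {1,2}:  v_{1} + v_{2} = 0  →  sig = (2; —)
  • {3,6}:  v_{3} + v_{6} = 0  →  sig = (2; —)
  • {4,5}:  v_{4} + v_{5} = 0  →  sig = (2; —)
  • {1,5}:  v_{1} + v_{5} = v_{3}  →  sig = (2; 1)
  • {1,6}:  v_{1} + v_{6} = v_{4}  →  sig = (2; 1)
  • {2,3}:  v_{2} + v_{3} = v_{5}  →  sig = (2; 1)
  • {2,4}:  v_{2} + v_{4} = v_{6}  →  sig = (2; 1)
  • {3,4}:  v_{3} + v_{4} = v_{1}  →  sig = (2; 1)
  • {5,6}:  v_{5} + v_{6} = v_{2}  →  sig = (2; 1)

Signatures (|P|; sorted positive RHS coefficients), sorted:
    (2; —)
    (2; —)
    (2; —)
    (2; 1)
    (2; 1)
    (2; 1)
    (2; 1)
    (2; 1)
    (2; 1)


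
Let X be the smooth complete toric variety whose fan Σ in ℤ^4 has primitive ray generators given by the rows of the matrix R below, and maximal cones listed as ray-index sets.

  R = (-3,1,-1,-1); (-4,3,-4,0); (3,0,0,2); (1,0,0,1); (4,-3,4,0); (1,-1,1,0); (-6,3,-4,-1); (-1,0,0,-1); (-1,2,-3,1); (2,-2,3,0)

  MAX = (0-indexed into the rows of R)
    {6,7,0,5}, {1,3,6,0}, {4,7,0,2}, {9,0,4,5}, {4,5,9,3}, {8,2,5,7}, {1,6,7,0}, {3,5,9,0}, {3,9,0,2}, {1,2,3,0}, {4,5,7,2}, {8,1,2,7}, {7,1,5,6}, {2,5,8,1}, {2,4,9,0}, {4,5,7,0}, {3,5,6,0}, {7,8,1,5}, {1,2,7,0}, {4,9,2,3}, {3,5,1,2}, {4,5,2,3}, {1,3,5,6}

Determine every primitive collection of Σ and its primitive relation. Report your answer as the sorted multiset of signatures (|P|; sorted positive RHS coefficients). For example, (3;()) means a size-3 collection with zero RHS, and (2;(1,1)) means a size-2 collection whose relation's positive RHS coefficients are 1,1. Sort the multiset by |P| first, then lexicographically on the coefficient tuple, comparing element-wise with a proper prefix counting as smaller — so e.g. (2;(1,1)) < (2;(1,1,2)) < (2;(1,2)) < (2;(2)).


Primitive collections (17):

  {1,4}:  v_{1} + v_{4} = 0 ; sig = (2;())
  {3,7}:  v_{3} + v_{7} = 0 ; sig = (2;())
  {0,8}:  v_{0} + v_{8} = v_{1} ; sig = (2;(1))
  {8,9}:  v_{8} + v_{9} = v_{3} ; sig = (2;(1))
  {1,9}:  v_{1} + v_{9} = v_{0} + v_{3} ; sig = (2;(1,1))
  {2,6}:  v_{2} + v_{6} = v_{1} + v_{3} ; sig = (2;(1,1))
  {4,6}:  v_{4} + v_{6} = v_{0} + v_{5} ; sig = (2;(1,1))
  {7,9}:  v_{7} + v_{9} = v_{0} + v_{4} ; sig = (2;(1,1))
  {3,8}:  v_{3} + v_{8} = v_{1} + v_{2} + v_{5} ; sig = (2;(1,1,1))
  {4,8}:  v_{4} + v_{8} = v_{2} + v_{5} + v_{7} ; sig = (2;(1,1,1))
  {6,9}:  v_{6} + v_{9} = 2·v_{0} + v_{3} + v_{5} ; sig = (2;(1,1,2))
  {6,8}:  v_{6} + v_{8} = 2·v_{1} + v_{5} ; sig = (2;(1,2))
  {0,1,5}:  v_{0} + v_{1} + v_{5} = v_{6} ; sig = (3;(1))
  {0,2,5}:  v_{0} + v_{2} + v_{5} = v_{3} ; sig = (3;(1))
  {0,3,4}:  v_{0} + v_{3} + v_{4} = v_{9} ; sig = (3;(1))
  {2,5,9}:  v_{2} + v_{5} + v_{9} = 2·v_{3} + v_{4} ; sig = (3;(1,2))
  {1,2,5,7}:  v_{1} + v_{2} + v_{5} + v_{7} = v_{8} ; sig = (4;(1))

Signatures (|P|; sorted positive RHS coefficients), sorted:
    (2;())
    (2;())
    (2;(1))
    (2;(1))
    (2;(1,1))
    (2;(1,1))
    (2;(1,1))
    (2;(1,1))
    (2;(1,1,1))
    (2;(1,1,1))
    (2;(1,1,2))
    (2;(1,2))
    (3;(1))
    (3;(1))
    (3;(1))
    (3;(1,2))
    (4;(1))


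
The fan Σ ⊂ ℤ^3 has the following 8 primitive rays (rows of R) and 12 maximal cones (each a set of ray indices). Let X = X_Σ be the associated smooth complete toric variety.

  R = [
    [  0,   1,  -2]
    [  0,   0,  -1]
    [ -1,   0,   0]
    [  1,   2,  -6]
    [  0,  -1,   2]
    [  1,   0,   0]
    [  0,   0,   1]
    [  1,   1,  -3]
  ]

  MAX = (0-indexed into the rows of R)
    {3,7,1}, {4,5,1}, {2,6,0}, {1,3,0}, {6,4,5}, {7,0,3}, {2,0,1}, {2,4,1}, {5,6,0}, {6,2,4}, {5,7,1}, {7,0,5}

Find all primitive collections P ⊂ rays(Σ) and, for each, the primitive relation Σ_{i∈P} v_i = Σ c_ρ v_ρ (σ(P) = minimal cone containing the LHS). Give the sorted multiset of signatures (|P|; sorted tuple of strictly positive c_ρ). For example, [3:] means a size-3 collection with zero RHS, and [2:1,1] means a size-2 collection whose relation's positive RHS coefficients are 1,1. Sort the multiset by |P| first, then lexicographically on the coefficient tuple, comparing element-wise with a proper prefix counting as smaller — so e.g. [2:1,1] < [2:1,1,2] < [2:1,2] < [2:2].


|primitive collections| = 12. Relations:

  • {0,4}:  v_{0} + v_{4} = 0  ⇒ sig = [2:]
  • {1,6}:  v_{1} + v_{6} = 0  ⇒ sig = [2:]
  • {2,5}:  v_{2} + v_{5} = 0  ⇒ sig = [2:]
  • {2,7}:  v_{2} + v_{7} = v_{0} + v_{1}  ⇒ sig = [2:1,1]
  • {3,4}:  v_{3} + v_{4} = v_{1} + v_{7}  ⇒ sig = [2:1,1]
  • {3,6}:  v_{3} + v_{6} = v_{0} + v_{7}  ⇒ sig = [2:1,1]
  • {4,7}:  v_{4} + v_{7} = v_{1} + v_{5}  ⇒ sig = [2:1,1]
  • {6,7}:  v_{6} + v_{7} = v_{0} + v_{5}  ⇒ sig = [2:1,1]
  • {3,5}:  v_{3} + v_{5} = 2·v_{7}  ⇒ sig = [2:2]
  • {2,3}:  v_{2} + v_{3} = 2·v_{0} + 2·v_{1}  ⇒ sig = [2:2,2]
  • {0,1,5}:  v_{0} + v_{1} + v_{5} = v_{7}  ⇒ sig = [3:1]
  • {0,1,7}:  v_{0} + v_{1} + v_{7} = v_{3}  ⇒ sig = [3:1]

Signatures (|P|; sorted positive RHS coefficients), sorted:
    [2:]
    [2:]
    [2:]
    [2:1,1]
    [2:1,1]
    [2:1,1]
    [2:1,1]
    [2:1,1]
    [2:2]
    [2:2,2]
    [3:1]
    [3:1]


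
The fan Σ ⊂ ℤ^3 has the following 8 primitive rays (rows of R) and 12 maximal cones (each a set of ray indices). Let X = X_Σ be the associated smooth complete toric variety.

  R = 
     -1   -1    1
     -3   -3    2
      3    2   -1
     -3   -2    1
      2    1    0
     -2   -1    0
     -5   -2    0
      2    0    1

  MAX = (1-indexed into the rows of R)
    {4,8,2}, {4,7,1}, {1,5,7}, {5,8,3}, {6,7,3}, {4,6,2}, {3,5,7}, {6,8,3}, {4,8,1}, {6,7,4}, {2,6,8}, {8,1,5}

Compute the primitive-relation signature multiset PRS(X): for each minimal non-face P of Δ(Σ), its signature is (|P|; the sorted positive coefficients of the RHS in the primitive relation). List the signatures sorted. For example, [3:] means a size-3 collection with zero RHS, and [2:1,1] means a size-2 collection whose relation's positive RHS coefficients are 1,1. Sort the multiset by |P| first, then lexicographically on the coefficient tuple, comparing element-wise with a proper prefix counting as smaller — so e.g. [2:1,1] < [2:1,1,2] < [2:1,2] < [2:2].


Minimal non-faces — 11 found among 8 rays, 12 max cones:

  P = {3,4}:  v_{3} + v_{4} = 0  ⟹  sig = [2:]
  P = {5,6}:  v_{5} + v_{6} = 0  ⟹  sig = [2:]
  P = {1,3}:  v_{1} + v_{3} = v_{5}  ⟹  sig = [2:1]
  P = {1,6}:  v_{1} + v_{6} = v_{4}  ⟹  sig = [2:1]
  P = {4,5}:  v_{4} + v_{5} = v_{1}  ⟹  sig = [2:1]
  P = {7,8}:  v_{7} + v_{8} = v_{4}  ⟹  sig = [2:1]
  P = {2,3}:  v_{2} + v_{3} = v_{6} + v_{8}  ⟹  sig = [2:1,1]
  P = {2,5}:  v_{2} + v_{5} = v_{4} + v_{8}  ⟹  sig = [2:1,1]
  P = {1,2}:  v_{1} + v_{2} = 2·v_{4} + v_{8}  ⟹  sig = [2:1,2]
  P = {2,7}:  v_{2} + v_{7} = 2·v_{4} + v_{6}  ⟹  sig = [2:1,2]
  P = {4,6,8}:  v_{4} + v_{6} + v_{8} = v_{2}  ⟹  sig = [3:1]

so the primitive-relation signature multiset is
    [2:]
    [2:]
    [2:1]
    [2:1]
    [2:1]
    [2:1]
    [2:1,1]
    [2:1,1]
    [2:1,2]
    [2:1,2]
    [3:1]


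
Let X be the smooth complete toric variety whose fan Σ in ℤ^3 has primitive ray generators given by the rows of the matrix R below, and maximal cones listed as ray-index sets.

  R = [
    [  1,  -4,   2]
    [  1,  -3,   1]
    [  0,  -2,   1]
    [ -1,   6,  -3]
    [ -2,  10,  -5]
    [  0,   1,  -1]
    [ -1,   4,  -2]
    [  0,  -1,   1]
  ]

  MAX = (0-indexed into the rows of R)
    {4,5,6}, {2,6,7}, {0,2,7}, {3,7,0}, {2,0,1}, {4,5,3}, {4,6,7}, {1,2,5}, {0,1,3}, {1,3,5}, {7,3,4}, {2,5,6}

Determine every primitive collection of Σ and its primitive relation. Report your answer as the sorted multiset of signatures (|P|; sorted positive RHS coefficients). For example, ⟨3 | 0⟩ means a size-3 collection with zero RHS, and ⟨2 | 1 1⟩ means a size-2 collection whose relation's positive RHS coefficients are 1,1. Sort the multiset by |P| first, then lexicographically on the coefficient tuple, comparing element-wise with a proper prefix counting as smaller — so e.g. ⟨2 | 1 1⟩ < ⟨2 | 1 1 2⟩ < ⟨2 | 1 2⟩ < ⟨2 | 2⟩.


The 10 primitive collections of Σ (r=8, n=3):

  {0,6}:  v_{0} + v_{6} = 0  →  sig = ⟨2 | 0⟩
  {5,7}:  v_{5} + v_{7} = 0  →  sig = ⟨2 | 0⟩
  {0,4}:  v_{0} + v_{4} = v_{3}  →  sig = ⟨2 | 1⟩
  {0,5}:  v_{0} + v_{5} = v_{1}  →  sig = ⟨2 | 1⟩
  {1,6}:  v_{1} + v_{6} = v_{5}  →  sig = ⟨2 | 1⟩
  {1,7}:  v_{1} + v_{7} = v_{0}  →  sig = ⟨2 | 1⟩
  {2,3}:  v_{2} + v_{3} = v_{6}  →  sig = ⟨2 | 1⟩
  {3,6}:  v_{3} + v_{6} = v_{4}  →  sig = ⟨2 | 1⟩
  {1,4}:  v_{1} + v_{4} = v_{3} + v_{5}  →  sig = ⟨2 | 1 1⟩
  {2,4}:  v_{2} + v_{4} = 2·v_{6}  →  sig = ⟨2 | 2⟩

Signatures (|P|; sorted positive RHS coefficients), sorted:
[⟨2 | 0⟩, ⟨2 | 0⟩, ⟨2 | 1⟩, ⟨2 | 1⟩, ⟨2 | 1⟩, ⟨2 | 1⟩, ⟨2 | 1⟩, ⟨2 | 1⟩, ⟨2 | 1 1⟩, ⟨2 | 2⟩]


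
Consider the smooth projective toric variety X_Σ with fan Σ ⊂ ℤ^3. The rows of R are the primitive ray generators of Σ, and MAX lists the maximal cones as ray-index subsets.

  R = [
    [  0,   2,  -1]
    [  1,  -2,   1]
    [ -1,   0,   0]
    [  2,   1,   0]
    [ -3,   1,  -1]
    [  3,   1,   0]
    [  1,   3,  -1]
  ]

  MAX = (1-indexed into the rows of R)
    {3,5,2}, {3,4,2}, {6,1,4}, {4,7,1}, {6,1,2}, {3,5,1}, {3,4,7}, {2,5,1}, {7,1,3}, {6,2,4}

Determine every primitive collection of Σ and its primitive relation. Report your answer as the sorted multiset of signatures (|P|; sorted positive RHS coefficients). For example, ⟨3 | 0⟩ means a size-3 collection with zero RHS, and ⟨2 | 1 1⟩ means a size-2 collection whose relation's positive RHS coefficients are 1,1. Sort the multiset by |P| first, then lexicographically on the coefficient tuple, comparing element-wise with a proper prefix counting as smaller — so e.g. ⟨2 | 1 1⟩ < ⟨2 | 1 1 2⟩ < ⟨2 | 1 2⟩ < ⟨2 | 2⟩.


Primitive collections (9):

  {2,7}:  v_{2} + v_{7} = v_{4}  →  sig = ⟨2 | 1⟩
  {3,6}:  v_{3} + v_{6} = v_{4}  →  sig = ⟨2 | 1⟩
  {5,6}:  v_{5} + v_{6} = v_{1}  →  sig = ⟨2 | 1⟩
  {4,5}:  v_{4} + v_{5} = v_{1} + v_{3}  →  sig = ⟨2 | 1 1⟩
  {6,7}:  v_{6} + v_{7} = v_{1} + 2·v_{4}  →  sig = ⟨2 | 1 2⟩
  {5,7}:  v_{5} + v_{7} = 2·v_{1} + 2·v_{3}  →  sig = ⟨2 | 2 2⟩
  {1,2,3}:  v_{1} + v_{2} + v_{3} = 0  →  sig = ⟨3 | 0⟩
  {1,2,4}:  v_{1} + v_{2} + v_{4} = v_{6}  →  sig = ⟨3 | 1⟩
  {1,3,4}:  v_{1} + v_{3} + v_{4} = v_{7}  →  sig = ⟨3 | 1⟩

Sorted signature multiset PRS(X):
    ⟨2 | 1⟩
    ⟨2 | 1⟩
    ⟨2 | 1⟩
    ⟨2 | 1 1⟩
    ⟨2 | 1 2⟩
    ⟨2 | 2 2⟩
    ⟨3 | 0⟩
    ⟨3 | 1⟩
    ⟨3 | 1⟩


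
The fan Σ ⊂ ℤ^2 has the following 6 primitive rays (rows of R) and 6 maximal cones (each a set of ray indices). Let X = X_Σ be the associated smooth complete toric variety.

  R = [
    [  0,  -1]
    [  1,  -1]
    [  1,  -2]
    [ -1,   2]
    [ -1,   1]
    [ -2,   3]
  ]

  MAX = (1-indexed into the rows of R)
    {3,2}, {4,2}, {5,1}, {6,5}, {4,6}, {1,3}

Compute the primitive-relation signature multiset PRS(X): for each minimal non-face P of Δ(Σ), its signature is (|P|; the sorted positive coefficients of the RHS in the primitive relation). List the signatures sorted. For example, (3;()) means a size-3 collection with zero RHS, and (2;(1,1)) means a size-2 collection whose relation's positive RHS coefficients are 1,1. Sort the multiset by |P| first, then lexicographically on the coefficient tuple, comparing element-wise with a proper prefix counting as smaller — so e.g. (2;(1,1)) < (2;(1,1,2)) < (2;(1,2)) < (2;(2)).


Primitive collections (9):

  P = {2,5}:  v_{2} + v_{5} = 0  so sig = (2;())
  P = {3,4}:  v_{3} + v_{4} = 0  so sig = (2;())
  P = {1,2}:  v_{1} + v_{2} = v_{3}  so sig = (2;(1))
  P = {1,4}:  v_{1} + v_{4} = v_{5}  so sig = (2;(1))
  P = {2,6}:  v_{2} + v_{6} = v_{4}  so sig = (2;(1))
  P = {3,5}:  v_{3} + v_{5} = v_{1}  so sig = (2;(1))
  P = {3,6}:  v_{3} + v_{6} = v_{5}  so sig = (2;(1))
  P = {4,5}:  v_{4} + v_{5} = v_{6}  so sig = (2;(1))
  P = {1,6}:  v_{1} + v_{6} = 2·v_{5}  so sig = (2;(2))

so the primitive-relation signature multiset is
    |P|=2: 9 collections, coeffs (), (), (1), (1), (1), (1), (1), (1), (2)


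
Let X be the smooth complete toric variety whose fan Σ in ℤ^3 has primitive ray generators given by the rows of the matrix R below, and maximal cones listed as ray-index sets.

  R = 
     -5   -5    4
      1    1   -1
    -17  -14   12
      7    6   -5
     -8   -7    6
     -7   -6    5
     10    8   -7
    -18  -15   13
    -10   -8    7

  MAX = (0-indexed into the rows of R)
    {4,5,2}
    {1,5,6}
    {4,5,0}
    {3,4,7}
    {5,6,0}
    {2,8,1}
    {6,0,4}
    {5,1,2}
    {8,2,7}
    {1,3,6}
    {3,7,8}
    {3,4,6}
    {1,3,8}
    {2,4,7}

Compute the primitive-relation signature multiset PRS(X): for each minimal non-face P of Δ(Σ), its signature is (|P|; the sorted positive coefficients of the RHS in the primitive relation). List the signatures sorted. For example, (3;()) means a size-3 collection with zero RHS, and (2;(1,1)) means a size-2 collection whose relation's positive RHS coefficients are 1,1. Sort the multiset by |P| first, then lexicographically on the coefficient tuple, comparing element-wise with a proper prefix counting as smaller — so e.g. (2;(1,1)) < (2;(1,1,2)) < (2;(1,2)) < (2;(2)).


|primitive collections| = 16. Relations:

  {3,5}:  v_{3} + v_{5} = 0  ⇒ sig = (2;())
  {6,8}:  v_{6} + v_{8} = 0  ⇒ sig = (2;())
  {1,4}:  v_{1} + v_{4} = v_{5}  ⇒ sig = (2;(1))
  {1,7}:  v_{1} + v_{7} = v_{2}  ⇒ sig = (2;(1))
  {2,3}:  v_{2} + v_{3} = v_{8}  ⇒ sig = (2;(1))
  {2,6}:  v_{2} + v_{6} = v_{5}  ⇒ sig = (2;(1))
  {4,8}:  v_{4} + v_{8} = v_{7}  ⇒ sig = (2;(1))
  {5,8}:  v_{5} + v_{8} = v_{2}  ⇒ sig = (2;(1))
  {6,7}:  v_{6} + v_{7} = v_{4}  ⇒ sig = (2;(1))
  {0,3}:  v_{0} + v_{3} = v_{4} + v_{6}  ⇒ sig = (2;(1,1))
  {0,8}:  v_{0} + v_{8} = v_{4} + v_{5}  ⇒ sig = (2;(1,1))
  {5,7}:  v_{5} + v_{7} = v_{2} + v_{4}  ⇒ sig = (2;(1,1))
  {0,1}:  v_{0} + v_{1} = 2·v_{5} + v_{6}  ⇒ sig = (2;(1,2))
  {0,2}:  v_{0} + v_{2} = v_{4} + 2·v_{5}  ⇒ sig = (2;(1,2))
  {0,7}:  v_{0} + v_{7} = 2·v_{4} + v_{5}  ⇒ sig = (2;(1,2))
  {4,5,6}:  v_{4} + v_{5} + v_{6} = v_{0}  ⇒ sig = (3;(1))

Hence PRS(X_Σ) =
{ (2;()) ×2,  (2;(1)) ×7,  (2;(1,1)) ×3,  (2;(1,2)) ×3,  (3;(1)) }
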